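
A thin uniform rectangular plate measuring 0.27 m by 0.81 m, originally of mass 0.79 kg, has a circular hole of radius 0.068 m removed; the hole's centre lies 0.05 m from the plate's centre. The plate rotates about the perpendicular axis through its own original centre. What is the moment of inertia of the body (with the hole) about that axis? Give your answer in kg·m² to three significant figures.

Unpierced body about its centre: I₀ = (1/12)M(a²+b²) = (1/12)(0.79)[(0.27)² + (0.81)²] = 0.047993 kg·m².
The removed disk has mass m = M·πr²/(ab) = (0.79)·π(0.068)²/(0.27·0.81) = 0.052474 kg (same uniform areal density).
Its moment of inertia about the rotation axis (parallel-axis theorem): I_hole = (1/2)mr² + md² = (1/2)(0.052474)(0.068)² + (0.052474)(0.05)² = 0.00025251 kg·m².
Treating the hole as negative mass, I = I₀ − I_hole = 0.047993 − 0.00025251 = 0.04774 kg·m².

0.0477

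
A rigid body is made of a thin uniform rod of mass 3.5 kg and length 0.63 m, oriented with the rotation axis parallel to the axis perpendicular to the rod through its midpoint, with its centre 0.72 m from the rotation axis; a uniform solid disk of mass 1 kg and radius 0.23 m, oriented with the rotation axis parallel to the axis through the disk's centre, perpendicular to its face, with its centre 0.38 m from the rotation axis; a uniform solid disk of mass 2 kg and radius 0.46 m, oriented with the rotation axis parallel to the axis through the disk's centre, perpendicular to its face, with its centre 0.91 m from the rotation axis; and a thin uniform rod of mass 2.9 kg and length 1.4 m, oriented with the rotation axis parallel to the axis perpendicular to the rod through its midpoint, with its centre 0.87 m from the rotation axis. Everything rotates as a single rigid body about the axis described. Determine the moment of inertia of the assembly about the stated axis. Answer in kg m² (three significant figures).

6.64

Thin rod: I_cm = (1/12)ML² = (1/12)(3.5)(0.63)² = 0.11576 kg m²; centre at d = 0.72 m, so I = I_cm + Md² gives I = 0.11576 + (3.5)(0.72)² = 1.9302 kg m².
Solid disk: I_cm = (1/2)MR² = (1/2)(1)(0.23)² = 0.02645 kg m²; centre at d = 0.38 m, so I = I_cm + Md² gives I = 0.02645 + (1)(0.38)² = 0.17085 kg m².
Solid disk: I_cm = (1/2)MR² = (1/2)(2)(0.46)² = 0.2116 kg m²; centre at d = 0.91 m, so I = I_cm + Md² gives I = 0.2116 + (2)(0.91)² = 1.8678 kg m².
Thin rod: I_cm = (1/12)ML² = (1/12)(2.9)(1.4)² = 0.47367 kg m²; centre at d = 0.87 m, so I = I_cm + Md² gives I = 0.47367 + (2.9)(0.87)² = 2.6687 kg m².
Total I = 1.9302 + 0.17085 + 1.8678 + 2.6687 = 6.6375 kg m².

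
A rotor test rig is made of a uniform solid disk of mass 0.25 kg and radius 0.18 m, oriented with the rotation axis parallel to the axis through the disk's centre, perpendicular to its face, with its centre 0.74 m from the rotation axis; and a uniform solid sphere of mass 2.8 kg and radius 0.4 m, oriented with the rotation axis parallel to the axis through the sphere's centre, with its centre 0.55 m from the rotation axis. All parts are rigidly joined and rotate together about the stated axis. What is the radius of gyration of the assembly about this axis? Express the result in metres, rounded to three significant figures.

0.619

Solid disk: I_cm = (1/2)MR² = (1/2)(0.25)(0.18)² = 0.00405 kg m^2; centre at d = 0.74 m, so the parallel axis theorem gives I = 0.00405 + (0.25)(0.74)² = 0.14095 kg m^2.
Solid sphere: I_cm = (2/5)MR² = (2/5)(2.8)(0.4)² = 0.1792 kg m^2; centre at d = 0.55 m, so the parallel axis theorem gives I = 0.1792 + (2.8)(0.55)² = 1.0262 kg m^2.
Total I = 1.1672 kg m^2; total mass M = 3.05 kg.
k = √(I/M) = √(1.1672/3.05) = 0.6186 m.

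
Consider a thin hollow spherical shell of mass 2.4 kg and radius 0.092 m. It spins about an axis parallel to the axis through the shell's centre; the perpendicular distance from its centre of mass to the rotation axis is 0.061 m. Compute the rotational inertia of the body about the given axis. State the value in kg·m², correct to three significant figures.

0.0225

I_cm = (2/3)MR² = (2/3)(2.4)(0.092)² = 0.013542 kg·m²; centre at d = 0.061 m, so the parallel axis theorem gives I = 0.013542 + (2.4)(0.061)² = 0.022473 kg·m².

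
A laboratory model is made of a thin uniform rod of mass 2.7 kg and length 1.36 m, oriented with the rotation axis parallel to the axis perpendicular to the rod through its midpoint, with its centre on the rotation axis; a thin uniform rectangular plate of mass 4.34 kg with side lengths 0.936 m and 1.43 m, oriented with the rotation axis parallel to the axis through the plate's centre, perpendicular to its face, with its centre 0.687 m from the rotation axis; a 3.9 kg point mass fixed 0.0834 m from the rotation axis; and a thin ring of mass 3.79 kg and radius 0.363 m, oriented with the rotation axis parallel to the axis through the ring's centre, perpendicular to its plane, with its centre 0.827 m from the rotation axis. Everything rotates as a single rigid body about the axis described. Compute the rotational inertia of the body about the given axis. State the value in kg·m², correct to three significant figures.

Thin rod: I_cm = (1/12)ML² = (1/12)(2.7)(1.36)² = 0.41616 kg·m²; axis through the centre, so I = 0.41616 kg·m².
Rectangular plate: I_cm = (1/12)M(a²+b²) = (1/12)(4.34)[(0.936)² + (1.43)²] = 1.0564 kg·m²; centre at d = 0.687 m, so the parallel axis theorem gives I = 1.0564 + (4.34)(0.687)² = 3.1048 kg·m².
Point mass: I_cm = 0; centre at d = 0.0834 m, so the parallel axis theorem gives I = 0 + (3.9)(0.0834)² = 0.027127 kg·m².
Thin ring: I_cm = MR² = (3.79)(0.363)² = 0.4994 kg·m²; centre at d = 0.827 m, so the parallel axis theorem gives I = 0.4994 + (3.79)(0.827)² = 3.0915 kg·m².
Total I = 0.41616 + 3.1048 + 0.027127 + 3.0915 = 6.6396 kg·m².

6.64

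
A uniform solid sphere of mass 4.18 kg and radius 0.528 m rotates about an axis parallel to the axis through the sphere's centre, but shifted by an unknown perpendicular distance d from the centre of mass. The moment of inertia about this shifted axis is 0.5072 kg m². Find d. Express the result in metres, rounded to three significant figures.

About the centre-of-mass axis, I_cm = (2/5)MR² = (2/5)(4.18)(0.528)² = 0.46613 kg m².
Parallel axis theorem: I = I_cm + Md², so Md² = 0.5072 − 0.46613 = 0.041073 kg m².
d = √(0.041073 / 4.18) = 0.099127 m.

0.0991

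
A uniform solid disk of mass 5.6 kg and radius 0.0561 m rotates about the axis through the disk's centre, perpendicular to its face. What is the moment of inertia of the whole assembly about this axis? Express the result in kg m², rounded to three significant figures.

0.00881

I_cm = (1/2)MR² = (1/2)(5.6)(0.0561)² = 0.0088122 kg m²; axis through the centre, so I = 0.0088122 kg m².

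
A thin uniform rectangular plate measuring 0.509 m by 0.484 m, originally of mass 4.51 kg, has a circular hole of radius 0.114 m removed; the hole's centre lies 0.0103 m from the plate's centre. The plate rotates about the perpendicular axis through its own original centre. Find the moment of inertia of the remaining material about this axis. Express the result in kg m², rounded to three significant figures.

Unpierced body about its centre: I₀ = (1/12)M(a²+b²) = (1/12)(4.51)[(0.509)² + (0.484)²] = 0.18541 kg m².
The removed disk has mass m = M·πr²/(ab) = (4.51)·π(0.114)²/(0.509·0.484) = 0.74743 kg (same uniform areal density).
Its moment of inertia about the rotation axis (parallel-axis theorem): I_hole = (1/2)mr² + md² = (1/2)(0.74743)(0.114)² + (0.74743)(0.0103)² = 0.0049361 kg m².
Treating the hole as negative mass, I = I₀ − I_hole = 0.18541 − 0.0049361 = 0.18048 kg m².

0.180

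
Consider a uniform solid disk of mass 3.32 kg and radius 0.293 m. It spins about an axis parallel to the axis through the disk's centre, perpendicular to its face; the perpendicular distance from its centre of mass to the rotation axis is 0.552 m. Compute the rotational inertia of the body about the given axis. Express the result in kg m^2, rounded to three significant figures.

I_cm = (1/2)MR² = (1/2)(3.32)(0.293)² = 0.14251 kg m^2; centre at d = 0.552 m, so the parallel axis theorem gives I = 0.14251 + (3.32)(0.552)² = 1.1541 kg m^2.

1.15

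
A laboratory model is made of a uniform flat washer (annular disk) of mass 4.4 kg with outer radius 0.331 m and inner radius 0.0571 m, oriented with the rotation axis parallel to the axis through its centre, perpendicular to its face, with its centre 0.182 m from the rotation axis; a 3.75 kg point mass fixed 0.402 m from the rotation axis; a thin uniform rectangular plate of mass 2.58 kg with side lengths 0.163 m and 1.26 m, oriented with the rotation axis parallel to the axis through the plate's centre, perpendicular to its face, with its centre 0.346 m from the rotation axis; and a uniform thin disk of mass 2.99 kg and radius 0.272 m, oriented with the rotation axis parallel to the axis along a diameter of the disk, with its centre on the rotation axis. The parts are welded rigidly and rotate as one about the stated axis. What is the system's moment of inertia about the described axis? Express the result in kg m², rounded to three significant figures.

1.71

Annular disk: I_cm = (1/2)M(R²+r²) = (1/2)(4.4)[(0.331)² + (0.0571)²] = 0.24821 kg m²; centre at d = 0.182 m, so I = I_cm + Md² gives I = 0.24821 + (4.4)(0.182)² = 0.39395 kg m².
Point mass: I_cm = 0; centre at d = 0.402 m, so I = I_cm + Md² gives I = 0 + (3.75)(0.402)² = 0.60602 kg m².
Rectangular plate: I_cm = (1/12)M(a²+b²) = (1/12)(2.58)[(0.163)² + (1.26)²] = 0.34705 kg m²; centre at d = 0.346 m, so I = I_cm + Md² gives I = 0.34705 + (2.58)(0.346)² = 0.65591 kg m².
Thin disk: I_cm = (1/4)MR² = (1/4)(2.99)(0.272)² = 0.055303 kg m²; axis through the centre, so I = 0.055303 kg m².
Total I = 0.39395 + 0.60602 + 0.65591 + 0.055303 = 1.7112 kg m².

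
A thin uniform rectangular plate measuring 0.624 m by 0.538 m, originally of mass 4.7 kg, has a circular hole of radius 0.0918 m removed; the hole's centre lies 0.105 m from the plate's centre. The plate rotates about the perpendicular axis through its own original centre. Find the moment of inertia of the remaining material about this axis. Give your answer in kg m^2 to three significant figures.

0.260

Unpierced body about its centre: I₀ = (1/12)M(a²+b²) = (1/12)(4.7)[(0.624)² + (0.538)²] = 0.26587 kg m^2.
The removed disk has mass m = M·πr²/(ab) = (4.7)·π(0.0918)²/(0.624·0.538) = 0.37065 kg (same uniform areal density).
Its moment of inertia about the rotation axis (parallel-axis theorem): I_hole = (1/2)mr² + md² = (1/2)(0.37065)(0.0918)² + (0.37065)(0.105)² = 0.0056482 kg m^2.
Treating the hole as negative mass, I = I₀ − I_hole = 0.26587 − 0.0056482 = 0.26022 kg m^2.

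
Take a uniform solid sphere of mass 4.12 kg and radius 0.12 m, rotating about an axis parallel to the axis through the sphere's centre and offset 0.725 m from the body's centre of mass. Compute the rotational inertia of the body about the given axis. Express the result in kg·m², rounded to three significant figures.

I_cm = (2/5)MR² = (2/5)(4.12)(0.12)² = 0.023731 kg·m²; centre at d = 0.725 m, so the parallel axis theorem gives I = 0.023731 + (4.12)(0.725)² = 2.1893 kg·m².

2.19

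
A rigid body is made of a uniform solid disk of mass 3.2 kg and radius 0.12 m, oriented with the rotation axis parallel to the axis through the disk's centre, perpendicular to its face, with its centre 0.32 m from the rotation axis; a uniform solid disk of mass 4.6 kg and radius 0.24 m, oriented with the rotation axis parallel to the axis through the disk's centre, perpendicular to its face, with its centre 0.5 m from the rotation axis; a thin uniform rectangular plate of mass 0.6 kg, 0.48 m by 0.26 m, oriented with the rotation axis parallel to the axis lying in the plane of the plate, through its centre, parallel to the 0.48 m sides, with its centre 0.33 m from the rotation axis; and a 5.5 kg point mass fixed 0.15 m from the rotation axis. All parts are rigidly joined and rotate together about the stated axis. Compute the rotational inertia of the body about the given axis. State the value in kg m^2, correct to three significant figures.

1.83

Solid disk: I_cm = (1/2)MR² = (1/2)(3.2)(0.12)² = 0.02304 kg m^2; centre at d = 0.32 m, so I = I_cm + Md² gives I = 0.02304 + (3.2)(0.32)² = 0.35072 kg m^2.
Solid disk: I_cm = (1/2)MR² = (1/2)(4.6)(0.24)² = 0.13248 kg m^2; centre at d = 0.5 m, so I = I_cm + Md² gives I = 0.13248 + (4.6)(0.5)² = 1.2825 kg m^2.
Rectangular plate: I_cm = (1/12)Mb² = (1/12)(0.6)(0.26)² = 0.00338 kg m^2; centre at d = 0.33 m, so I = I_cm + Md² gives I = 0.00338 + (0.6)(0.33)² = 0.06872 kg m^2.
Point mass: I_cm = 0; centre at d = 0.15 m, so I = I_cm + Md² gives I = 0 + (5.5)(0.15)² = 0.12375 kg m^2.
Total I = 0.35072 + 1.2825 + 0.06872 + 0.12375 = 1.8257 kg m^2.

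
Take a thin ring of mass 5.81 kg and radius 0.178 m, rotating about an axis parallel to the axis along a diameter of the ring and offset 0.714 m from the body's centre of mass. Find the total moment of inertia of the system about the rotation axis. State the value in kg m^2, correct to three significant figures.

3.05

I_cm = (1/2)MR² = (1/2)(5.81)(0.178)² = 0.092042 kg m^2; centre at d = 0.714 m, so I = I_cm + Md² gives I = 0.092042 + (5.81)(0.714)² = 3.054 kg m^2.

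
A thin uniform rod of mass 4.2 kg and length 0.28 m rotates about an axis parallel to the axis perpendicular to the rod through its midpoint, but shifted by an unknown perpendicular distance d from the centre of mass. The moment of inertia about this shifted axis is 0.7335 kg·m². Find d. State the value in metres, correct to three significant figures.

0.410

About the centre-of-mass axis, I_cm = (1/12)ML² = (1/12)(4.2)(0.28)² = 0.02744 kg·m².
Parallel axis theorem: I = I_cm + Md², so Md² = 0.7335 − 0.02744 = 0.70606 kg·m².
d = √(0.70606 / 4.2) = 0.41001 m.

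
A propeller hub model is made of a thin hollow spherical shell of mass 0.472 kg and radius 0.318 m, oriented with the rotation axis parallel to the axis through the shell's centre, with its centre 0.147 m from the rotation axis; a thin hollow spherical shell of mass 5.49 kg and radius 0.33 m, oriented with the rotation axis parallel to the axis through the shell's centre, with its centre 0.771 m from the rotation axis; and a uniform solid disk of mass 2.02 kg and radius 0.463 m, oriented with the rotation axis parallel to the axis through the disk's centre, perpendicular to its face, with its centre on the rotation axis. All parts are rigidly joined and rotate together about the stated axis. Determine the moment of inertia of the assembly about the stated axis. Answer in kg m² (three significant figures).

Spherical shell: I_cm = (2/3)MR² = (2/3)(0.472)(0.318)² = 0.03182 kg m²; centre at d = 0.147 m, so I = I_cm + Md² gives I = 0.03182 + (0.472)(0.147)² = 0.04202 kg m².
Spherical shell: I_cm = (2/3)MR² = (2/3)(5.49)(0.33)² = 0.39857 kg m²; centre at d = 0.771 m, so I = I_cm + Md² gives I = 0.39857 + (5.49)(0.771)² = 3.6621 kg m².
Solid disk: I_cm = (1/2)MR² = (1/2)(2.02)(0.463)² = 0.21651 kg m²; axis through the centre, so I = 0.21651 kg m².
Total I = 0.04202 + 3.6621 + 0.21651 = 3.9206 kg m².

3.92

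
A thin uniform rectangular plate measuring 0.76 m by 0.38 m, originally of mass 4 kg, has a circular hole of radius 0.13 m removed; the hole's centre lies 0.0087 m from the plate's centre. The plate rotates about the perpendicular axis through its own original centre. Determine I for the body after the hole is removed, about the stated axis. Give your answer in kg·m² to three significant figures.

Unpierced body about its centre: I₀ = (1/12)M(a²+b²) = (1/12)(4)[(0.76)² + (0.38)²] = 0.24067 kg·m².
The removed disk has mass m = M·πr²/(ab) = (4)·π(0.13)²/(0.76·0.38) = 0.73536 kg (same uniform areal density).
Its moment of inertia about the rotation axis (parallel-axis theorem): I_hole = (1/2)mr² + md² = (1/2)(0.73536)(0.13)² + (0.73536)(0.0087)² = 0.0062694 kg·m².
Treating the hole as negative mass, I = I₀ − I_hole = 0.24067 − 0.0062694 = 0.2344 kg·m².

0.234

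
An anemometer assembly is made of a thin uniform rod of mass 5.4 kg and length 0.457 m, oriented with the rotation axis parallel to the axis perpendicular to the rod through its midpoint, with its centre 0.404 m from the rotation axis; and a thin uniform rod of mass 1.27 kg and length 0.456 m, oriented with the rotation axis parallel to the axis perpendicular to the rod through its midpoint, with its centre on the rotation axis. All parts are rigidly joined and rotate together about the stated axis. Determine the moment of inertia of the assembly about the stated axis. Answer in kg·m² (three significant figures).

Thin rod: I_cm = (1/12)ML² = (1/12)(5.4)(0.457)² = 0.093982 kg·m²; centre at d = 0.404 m, so the parallel axis theorem gives I = 0.093982 + (5.4)(0.404)² = 0.97535 kg·m².
Thin rod: I_cm = (1/12)ML² = (1/12)(1.27)(0.456)² = 0.022007 kg·m²; axis through the centre, so I = 0.022007 kg·m².
Total I = 0.97535 + 0.022007 = 0.99736 kg·m².

0.997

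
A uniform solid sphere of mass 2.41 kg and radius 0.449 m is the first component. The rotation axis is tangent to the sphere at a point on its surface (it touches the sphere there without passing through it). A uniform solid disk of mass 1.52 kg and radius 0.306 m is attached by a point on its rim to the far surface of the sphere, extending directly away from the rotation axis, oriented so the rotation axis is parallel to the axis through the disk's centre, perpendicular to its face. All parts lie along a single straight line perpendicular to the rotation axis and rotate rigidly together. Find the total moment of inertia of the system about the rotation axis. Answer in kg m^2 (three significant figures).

Solid sphere: I_cm = (2/5)MR² = (2/5)(2.41)(0.449)² = 0.19434 kg m^2; centre at d = 0.449 m, so I = I_cm + Md² gives I = 0.19434 + (2.41)(0.449)² = 0.6802 kg m^2.
Solid disk: I_cm = (1/2)MR² = (1/2)(1.52)(0.306)² = 0.071163 kg m^2; centre at d = 0.449 + 0.449 + 0.306 = 1.204 m, so I = I_cm + Md² gives I = 0.071163 + (1.52)(1.204)² = 2.2746 kg m^2.
Total I = 0.6802 + 2.2746 = 2.9548 kg m^2.

2.95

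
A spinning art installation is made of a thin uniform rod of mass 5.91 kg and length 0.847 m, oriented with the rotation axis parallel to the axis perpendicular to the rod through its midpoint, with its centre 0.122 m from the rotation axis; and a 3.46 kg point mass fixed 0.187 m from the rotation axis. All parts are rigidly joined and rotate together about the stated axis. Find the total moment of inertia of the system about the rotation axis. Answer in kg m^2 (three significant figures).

Thin rod: I_cm = (1/12)ML² = (1/12)(5.91)(0.847)² = 0.35332 kg m^2; centre at d = 0.122 m, so the parallel axis theorem gives I = 0.35332 + (5.91)(0.122)² = 0.44129 kg m^2.
Point mass: I_cm = 0; centre at d = 0.187 m, so the parallel axis theorem gives I = 0 + (3.46)(0.187)² = 0.12099 kg m^2.
Total I = 0.44129 + 0.12099 = 0.56228 kg m^2.

0.562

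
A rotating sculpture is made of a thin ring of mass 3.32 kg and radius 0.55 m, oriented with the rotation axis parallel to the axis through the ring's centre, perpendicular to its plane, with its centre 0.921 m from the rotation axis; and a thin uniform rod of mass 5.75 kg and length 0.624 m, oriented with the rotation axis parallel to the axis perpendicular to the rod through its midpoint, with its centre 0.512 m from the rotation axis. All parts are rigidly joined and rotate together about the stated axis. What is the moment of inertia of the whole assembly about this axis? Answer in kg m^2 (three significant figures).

Thin ring: I_cm = MR² = (3.32)(0.55)² = 1.0043 kg m^2; centre at d = 0.921 m, so I = I_cm + Md² gives I = 1.0043 + (3.32)(0.921)² = 3.8205 kg m^2.
Thin rod: I_cm = (1/12)ML² = (1/12)(5.75)(0.624)² = 0.18658 kg m^2; centre at d = 0.512 m, so I = I_cm + Md² gives I = 0.18658 + (5.75)(0.512)² = 1.6939 kg m^2.
Total I = 3.8205 + 1.6939 = 5.5144 kg m^2.

5.51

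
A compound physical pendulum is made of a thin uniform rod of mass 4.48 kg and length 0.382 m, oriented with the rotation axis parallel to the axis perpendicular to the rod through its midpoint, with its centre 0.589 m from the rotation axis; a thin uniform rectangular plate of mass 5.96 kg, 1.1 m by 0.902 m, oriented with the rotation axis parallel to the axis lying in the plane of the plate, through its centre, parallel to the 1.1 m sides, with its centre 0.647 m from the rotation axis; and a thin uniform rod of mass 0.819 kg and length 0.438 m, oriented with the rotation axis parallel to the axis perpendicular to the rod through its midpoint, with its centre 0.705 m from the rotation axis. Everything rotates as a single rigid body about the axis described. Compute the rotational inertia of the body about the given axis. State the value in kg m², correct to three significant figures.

Thin rod: I_cm = (1/12)ML² = (1/12)(4.48)(0.382)² = 0.054478 kg m²; centre at d = 0.589 m, so the parallel axis theorem gives I = 0.054478 + (4.48)(0.589)² = 1.6087 kg m².
Rectangular plate: I_cm = (1/12)Mb² = (1/12)(5.96)(0.902)² = 0.40409 kg m²; centre at d = 0.647 m, so the parallel axis theorem gives I = 0.40409 + (5.96)(0.647)² = 2.899 kg m².
Thin rod: I_cm = (1/12)ML² = (1/12)(0.819)(0.438)² = 0.013093 kg m²; centre at d = 0.705 m, so the parallel axis theorem gives I = 0.013093 + (0.819)(0.705)² = 0.42016 kg m².
Total I = 1.6087 + 2.899 + 0.42016 = 4.9278 kg m².

4.93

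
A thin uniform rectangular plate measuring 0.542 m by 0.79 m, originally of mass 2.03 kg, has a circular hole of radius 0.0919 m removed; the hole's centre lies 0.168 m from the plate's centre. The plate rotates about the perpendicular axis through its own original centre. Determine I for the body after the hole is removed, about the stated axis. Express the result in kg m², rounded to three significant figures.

0.151

Unpierced body about its centre: I₀ = (1/12)M(a²+b²) = (1/12)(2.03)[(0.542)² + (0.79)²] = 0.15527 kg m².
The removed disk has mass m = M·πr²/(ab) = (2.03)·π(0.0919)²/(0.542·0.79) = 0.12579 kg (same uniform areal density).
Its moment of inertia about the rotation axis (parallel-axis theorem): I_hole = (1/2)mr² + md² = (1/2)(0.12579)(0.0919)² + (0.12579)(0.168)² = 0.0040815 kg m².
Treating the hole as negative mass, I = I₀ − I_hole = 0.15527 − 0.0040815 = 0.15119 kg m².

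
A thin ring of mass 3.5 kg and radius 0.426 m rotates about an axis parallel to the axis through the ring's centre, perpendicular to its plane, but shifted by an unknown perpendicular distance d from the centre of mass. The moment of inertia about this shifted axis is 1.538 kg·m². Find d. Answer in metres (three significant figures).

About the centre-of-mass axis, I_cm = MR² = (3.5)(0.426)² = 0.63517 kg·m².
Parallel axis theorem: I = I_cm + Md², so Md² = 1.538 − 0.63517 = 0.90283 kg·m².
d = √(0.90283 / 3.5) = 0.50789 m.

0.508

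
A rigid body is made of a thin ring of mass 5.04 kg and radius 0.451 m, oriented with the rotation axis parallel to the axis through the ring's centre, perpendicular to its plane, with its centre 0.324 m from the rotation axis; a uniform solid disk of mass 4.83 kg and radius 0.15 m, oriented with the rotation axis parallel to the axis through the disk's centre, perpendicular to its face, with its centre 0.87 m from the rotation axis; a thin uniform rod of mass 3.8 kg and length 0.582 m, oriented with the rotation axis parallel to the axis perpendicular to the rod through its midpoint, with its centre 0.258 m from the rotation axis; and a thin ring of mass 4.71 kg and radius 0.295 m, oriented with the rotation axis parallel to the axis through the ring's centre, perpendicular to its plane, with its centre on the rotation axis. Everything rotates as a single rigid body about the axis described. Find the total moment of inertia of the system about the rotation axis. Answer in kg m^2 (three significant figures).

Thin ring: I_cm = MR² = (5.04)(0.451)² = 1.0251 kg m^2; centre at d = 0.324 m, so the parallel axis theorem gives I = 1.0251 + (5.04)(0.324)² = 1.5542 kg m^2.
Solid disk: I_cm = (1/2)MR² = (1/2)(4.83)(0.15)² = 0.054337 kg m^2; centre at d = 0.87 m, so the parallel axis theorem gives I = 0.054337 + (4.83)(0.87)² = 3.7102 kg m^2.
Thin rod: I_cm = (1/12)ML² = (1/12)(3.8)(0.582)² = 0.10726 kg m^2; centre at d = 0.258 m, so the parallel axis theorem gives I = 0.10726 + (3.8)(0.258)² = 0.36021 kg m^2.
Thin ring: I_cm = MR² = (4.71)(0.295)² = 0.40989 kg m^2; axis through the centre, so I = 0.40989 kg m^2.
Total I = 1.5542 + 3.7102 + 0.36021 + 0.40989 = 6.0345 kg m^2.

6.03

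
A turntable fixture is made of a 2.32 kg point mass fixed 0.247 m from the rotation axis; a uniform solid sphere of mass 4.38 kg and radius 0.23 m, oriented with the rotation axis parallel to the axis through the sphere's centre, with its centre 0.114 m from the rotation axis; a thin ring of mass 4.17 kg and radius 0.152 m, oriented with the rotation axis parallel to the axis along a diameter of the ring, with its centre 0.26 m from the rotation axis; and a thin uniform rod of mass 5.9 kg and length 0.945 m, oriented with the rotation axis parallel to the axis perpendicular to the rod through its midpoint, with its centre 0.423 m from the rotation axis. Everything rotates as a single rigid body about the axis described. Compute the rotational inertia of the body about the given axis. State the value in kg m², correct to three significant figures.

2.12

Point mass: I_cm = 0; centre at d = 0.247 m, so I = I_cm + Md² gives I = 0 + (2.32)(0.247)² = 0.14154 kg m².
Solid sphere: I_cm = (2/5)MR² = (2/5)(4.38)(0.23)² = 0.092681 kg m²; centre at d = 0.114 m, so I = I_cm + Md² gives I = 0.092681 + (4.38)(0.114)² = 0.1496 kg m².
Thin ring: I_cm = (1/2)MR² = (1/2)(4.17)(0.152)² = 0.048172 kg m²; centre at d = 0.26 m, so I = I_cm + Md² gives I = 0.048172 + (4.17)(0.26)² = 0.33006 kg m².
Thin rod: I_cm = (1/12)ML² = (1/12)(5.9)(0.945)² = 0.43907 kg m²; centre at d = 0.423 m, so I = I_cm + Md² gives I = 0.43907 + (5.9)(0.423)² = 1.4948 kg m².
Total I = 0.14154 + 0.1496 + 0.33006 + 1.4948 = 2.116 kg m².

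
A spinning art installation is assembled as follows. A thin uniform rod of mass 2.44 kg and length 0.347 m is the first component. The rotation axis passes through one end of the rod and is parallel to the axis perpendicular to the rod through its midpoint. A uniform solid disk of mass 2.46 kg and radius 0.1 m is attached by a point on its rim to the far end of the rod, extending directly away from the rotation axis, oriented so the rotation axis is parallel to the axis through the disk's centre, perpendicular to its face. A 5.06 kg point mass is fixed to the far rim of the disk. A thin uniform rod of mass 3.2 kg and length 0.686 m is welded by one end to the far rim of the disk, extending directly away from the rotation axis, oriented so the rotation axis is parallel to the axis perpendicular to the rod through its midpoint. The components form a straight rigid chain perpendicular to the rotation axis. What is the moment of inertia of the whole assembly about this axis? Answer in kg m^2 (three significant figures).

Thin rod: I_cm = (1/12)ML² = (1/12)(2.44)(0.347)² = 0.024483 kg m^2; centre at d = 0.1735 m, so I = I_cm + Md² gives I = 0.024483 + (2.44)(0.1735)² = 0.097933 kg m^2.
Solid disk: I_cm = (1/2)MR² = (1/2)(2.46)(0.1)² = 0.0123 kg m^2; centre at d = 0.1735 + 0.1735 + 0.1 = 0.447 m, so I = I_cm + Md² gives I = 0.0123 + (2.46)(0.447)² = 0.50383 kg m^2.
Point mass: I_cm = 0; centre at d = 0.1735 + 0.1735 + 0.1 + 0.1 = 0.547 m, so I = I_cm + Md² gives I = 0 + (5.06)(0.547)² = 1.514 kg m^2.
Thin rod: I_cm = (1/12)ML² = (1/12)(3.2)(0.686)² = 0.12549 kg m^2; centre at d = 0.1735 + 0.1735 + 0.1 + 0.1 + 0.343 = 0.89 m, so I = I_cm + Md² gives I = 0.12549 + (3.2)(0.89)² = 2.6602 kg m^2.
Total I = 0.097933 + 0.50383 + 1.514 + 2.6602 = 4.776 kg m^2.

4.78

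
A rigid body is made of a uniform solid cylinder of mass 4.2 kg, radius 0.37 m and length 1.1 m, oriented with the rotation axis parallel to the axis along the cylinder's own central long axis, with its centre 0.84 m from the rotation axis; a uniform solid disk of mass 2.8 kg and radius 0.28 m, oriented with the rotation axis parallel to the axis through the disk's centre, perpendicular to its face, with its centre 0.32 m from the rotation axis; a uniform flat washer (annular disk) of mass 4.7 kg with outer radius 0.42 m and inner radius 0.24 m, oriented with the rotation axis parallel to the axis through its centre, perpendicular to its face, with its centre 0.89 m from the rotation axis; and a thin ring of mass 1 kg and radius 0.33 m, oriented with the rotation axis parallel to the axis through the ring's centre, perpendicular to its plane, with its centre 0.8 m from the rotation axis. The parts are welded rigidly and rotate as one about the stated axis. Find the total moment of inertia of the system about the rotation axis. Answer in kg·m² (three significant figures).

8.67

Solid cylinder: I_cm = (1/2)MR² = (1/2)(4.2)(0.37)² = 0.28749 kg·m²; centre at d = 0.84 m, so the parallel axis theorem gives I = 0.28749 + (4.2)(0.84)² = 3.251 kg·m².
Solid disk: I_cm = (1/2)MR² = (1/2)(2.8)(0.28)² = 0.10976 kg·m²; centre at d = 0.32 m, so the parallel axis theorem gives I = 0.10976 + (2.8)(0.32)² = 0.39648 kg·m².
Annular disk: I_cm = (1/2)M(R²+r²) = (1/2)(4.7)[(0.42)² + (0.24)²] = 0.5499 kg·m²; centre at d = 0.89 m, so the parallel axis theorem gives I = 0.5499 + (4.7)(0.89)² = 4.2728 kg·m².
Thin ring: I_cm = MR² = (1)(0.33)² = 0.1089 kg·m²; centre at d = 0.8 m, so the parallel axis theorem gives I = 0.1089 + (1)(0.8)² = 0.7489 kg·m².
Total I = 3.251 + 0.39648 + 4.2728 + 0.7489 = 8.6692 kg·m².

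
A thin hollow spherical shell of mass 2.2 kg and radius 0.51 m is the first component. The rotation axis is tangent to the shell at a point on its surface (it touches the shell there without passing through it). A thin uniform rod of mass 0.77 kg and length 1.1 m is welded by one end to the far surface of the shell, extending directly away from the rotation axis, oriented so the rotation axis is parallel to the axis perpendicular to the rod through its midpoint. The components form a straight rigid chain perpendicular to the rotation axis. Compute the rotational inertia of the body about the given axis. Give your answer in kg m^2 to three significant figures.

2.93

Spherical shell: I_cm = (2/3)MR² = (2/3)(2.2)(0.51)² = 0.38148 kg m^2; centre at d = 0.51 m, so the parallel axis theorem gives I = 0.38148 + (2.2)(0.51)² = 0.9537 kg m^2.
Thin rod: I_cm = (1/12)ML² = (1/12)(0.77)(1.1)² = 0.077642 kg m^2; centre at d = 0.51 + 0.51 + 0.55 = 1.57 m, so the parallel axis theorem gives I = 0.077642 + (0.77)(1.57)² = 1.9756 kg m^2.
Total I = 0.9537 + 1.9756 = 2.9293 kg m^2.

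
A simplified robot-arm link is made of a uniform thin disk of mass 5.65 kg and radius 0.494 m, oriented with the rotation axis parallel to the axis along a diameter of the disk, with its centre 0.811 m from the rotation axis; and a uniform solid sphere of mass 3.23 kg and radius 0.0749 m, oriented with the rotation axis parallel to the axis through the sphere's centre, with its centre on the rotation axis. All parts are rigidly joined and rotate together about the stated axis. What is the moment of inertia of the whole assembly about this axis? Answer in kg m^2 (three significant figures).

Thin disk: I_cm = (1/4)MR² = (1/4)(5.65)(0.494)² = 0.3447 kg m^2; centre at d = 0.811 m, so the parallel axis theorem gives I = 0.3447 + (5.65)(0.811)² = 4.0608 kg m^2.
Solid sphere: I_cm = (2/5)MR² = (2/5)(3.23)(0.0749)² = 0.0072481 kg m^2; axis through the centre, so I = 0.0072481 kg m^2.
Total I = 4.0608 + 0.0072481 = 4.0681 kg m^2.

4.07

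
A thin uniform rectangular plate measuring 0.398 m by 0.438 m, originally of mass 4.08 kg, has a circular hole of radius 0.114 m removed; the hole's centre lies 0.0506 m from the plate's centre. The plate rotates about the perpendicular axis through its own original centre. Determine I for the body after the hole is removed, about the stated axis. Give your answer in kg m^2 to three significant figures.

Unpierced body about its centre: I₀ = (1/12)M(a²+b²) = (1/12)(4.08)[(0.398)² + (0.438)²] = 0.11908 kg m^2.
The removed disk has mass m = M·πr²/(ab) = (4.08)·π(0.114)²/(0.398·0.438) = 0.95557 kg (same uniform areal density).
Its moment of inertia about the rotation axis (parallel-axis theorem): I_hole = (1/2)mr² + md² = (1/2)(0.95557)(0.114)² + (0.95557)(0.0506)² = 0.0086559 kg m^2.
Treating the hole as negative mass, I = I₀ − I_hole = 0.11908 − 0.0086559 = 0.11043 kg m^2.

0.110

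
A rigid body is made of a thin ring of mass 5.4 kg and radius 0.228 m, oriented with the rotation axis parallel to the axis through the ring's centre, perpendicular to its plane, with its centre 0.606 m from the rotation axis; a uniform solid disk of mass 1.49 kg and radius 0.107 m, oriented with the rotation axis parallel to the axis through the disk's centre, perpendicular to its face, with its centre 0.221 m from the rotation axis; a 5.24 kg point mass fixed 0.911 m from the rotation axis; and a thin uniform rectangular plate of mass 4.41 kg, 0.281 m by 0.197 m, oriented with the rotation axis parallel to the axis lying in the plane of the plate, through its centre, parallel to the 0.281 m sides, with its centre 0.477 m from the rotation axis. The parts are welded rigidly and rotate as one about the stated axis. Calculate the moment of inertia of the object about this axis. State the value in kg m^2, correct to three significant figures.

7.71

Thin ring: I_cm = MR² = (5.4)(0.228)² = 0.28071 kg m^2; centre at d = 0.606 m, so I = I_cm + Md² gives I = 0.28071 + (5.4)(0.606)² = 2.2638 kg m^2.
Solid disk: I_cm = (1/2)MR² = (1/2)(1.49)(0.107)² = 0.0085295 kg m^2; centre at d = 0.221 m, so I = I_cm + Md² gives I = 0.0085295 + (1.49)(0.221)² = 0.081303 kg m^2.
Point mass: I_cm = 0; centre at d = 0.911 m, so I = I_cm + Md² gives I = 0 + (5.24)(0.911)² = 4.3488 kg m^2.
Rectangular plate: I_cm = (1/12)Mb² = (1/12)(4.41)(0.197)² = 0.014262 kg m^2; centre at d = 0.477 m, so I = I_cm + Md² gives I = 0.014262 + (4.41)(0.477)² = 1.0177 kg m^2.
Total I = 2.2638 + 0.081303 + 4.3488 + 1.0177 = 7.7115 kg m^2.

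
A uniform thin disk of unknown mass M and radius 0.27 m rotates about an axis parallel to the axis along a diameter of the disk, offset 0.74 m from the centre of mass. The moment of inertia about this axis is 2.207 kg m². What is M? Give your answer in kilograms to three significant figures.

I = I_cm + Md² = (1/4)MR² + Md² = M·[0.25·(0.27)² + (0.74)²] = M·0.56583.
So M = 2.207 / 0.56583 = 3.9005 kg.

3.90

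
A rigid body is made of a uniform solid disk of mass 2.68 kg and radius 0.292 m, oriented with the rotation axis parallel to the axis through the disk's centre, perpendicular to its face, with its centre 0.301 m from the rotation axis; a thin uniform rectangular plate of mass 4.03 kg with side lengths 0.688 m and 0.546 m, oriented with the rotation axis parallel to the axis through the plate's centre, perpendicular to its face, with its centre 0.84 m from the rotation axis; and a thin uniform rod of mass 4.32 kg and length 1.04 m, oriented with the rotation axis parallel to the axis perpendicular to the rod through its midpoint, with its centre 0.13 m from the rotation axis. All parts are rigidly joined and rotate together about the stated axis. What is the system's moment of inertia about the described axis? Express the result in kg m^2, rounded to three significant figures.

Solid disk: I_cm = (1/2)MR² = (1/2)(2.68)(0.292)² = 0.11425 kg m^2; centre at d = 0.301 m, so I = I_cm + Md² gives I = 0.11425 + (2.68)(0.301)² = 0.35706 kg m^2.
Rectangular plate: I_cm = (1/12)M(a²+b²) = (1/12)(4.03)[(0.688)² + (0.546)²] = 0.25908 kg m^2; centre at d = 0.84 m, so I = I_cm + Md² gives I = 0.25908 + (4.03)(0.84)² = 3.1026 kg m^2.
Thin rod: I_cm = (1/12)ML² = (1/12)(4.32)(1.04)² = 0.38938 kg m^2; centre at d = 0.13 m, so I = I_cm + Md² gives I = 0.38938 + (4.32)(0.13)² = 0.46238 kg m^2.
Total I = 0.35706 + 3.1026 + 0.46238 = 3.9221 kg m^2.

3.92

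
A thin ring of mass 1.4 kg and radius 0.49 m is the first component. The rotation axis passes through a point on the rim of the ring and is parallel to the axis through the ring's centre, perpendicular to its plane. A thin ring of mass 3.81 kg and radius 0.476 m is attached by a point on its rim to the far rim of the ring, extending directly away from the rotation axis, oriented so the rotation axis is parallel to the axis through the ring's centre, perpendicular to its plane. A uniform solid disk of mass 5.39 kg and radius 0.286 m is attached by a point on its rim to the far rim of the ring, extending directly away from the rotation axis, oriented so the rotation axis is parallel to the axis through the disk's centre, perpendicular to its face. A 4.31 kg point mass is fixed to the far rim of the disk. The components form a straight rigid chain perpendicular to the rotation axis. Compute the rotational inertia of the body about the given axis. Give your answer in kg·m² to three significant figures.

Thin ring: I_cm = MR² = (1.4)(0.49)² = 0.33614 kg·m²; centre at d = 0.49 m, so the parallel axis theorem gives I = 0.33614 + (1.4)(0.49)² = 0.67228 kg·m².
Thin ring: I_cm = MR² = (3.81)(0.476)² = 0.86325 kg·m²; centre at d = 0.49 + 0.49 + 0.476 = 1.456 m, so the parallel axis theorem gives I = 0.86325 + (3.81)(1.456)² = 8.9402 kg·m².
Solid disk: I_cm = (1/2)MR² = (1/2)(5.39)(0.286)² = 0.22044 kg·m²; centre at d = 0.49 + 0.49 + 0.476 + 0.476 + 0.286 = 2.218 m, so the parallel axis theorem gives I = 0.22044 + (5.39)(2.218)² = 26.737 kg·m².
Point mass: I_cm = 0; centre at d = 0.49 + 0.49 + 0.476 + 0.476 + 0.286 + 0.286 = 2.504 m, so the parallel axis theorem gives I = 0 + (4.31)(2.504)² = 27.024 kg·m².
Total I = 0.67228 + 8.9402 + 26.737 + 27.024 = 63.373 kg·m².

63.4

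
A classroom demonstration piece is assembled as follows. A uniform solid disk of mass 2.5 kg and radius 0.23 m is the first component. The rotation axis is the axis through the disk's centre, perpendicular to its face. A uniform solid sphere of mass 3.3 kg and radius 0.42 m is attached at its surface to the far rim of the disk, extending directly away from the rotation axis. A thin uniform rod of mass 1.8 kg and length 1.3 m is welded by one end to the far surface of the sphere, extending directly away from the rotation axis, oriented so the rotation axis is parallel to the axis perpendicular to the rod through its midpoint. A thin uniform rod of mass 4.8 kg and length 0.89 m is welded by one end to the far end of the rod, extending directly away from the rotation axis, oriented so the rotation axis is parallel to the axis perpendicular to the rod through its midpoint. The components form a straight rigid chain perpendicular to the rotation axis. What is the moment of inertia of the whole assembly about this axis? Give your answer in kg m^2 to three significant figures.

Solid disk: I_cm = (1/2)MR² = (1/2)(2.5)(0.23)² = 0.066125 kg m^2; axis through the centre, so I = 0.066125 kg m^2.
Solid sphere: I_cm = (2/5)MR² = (2/5)(3.3)(0.42)² = 0.23285 kg m^2; centre at d = 0.23 + 0.42 = 0.65 m, so the parallel axis theorem gives I = 0.23285 + (3.3)(0.65)² = 1.6271 kg m^2.
Thin rod: I_cm = (1/12)ML² = (1/12)(1.8)(1.3)² = 0.2535 kg m^2; centre at d = 0.23 + 0.42 + 0.42 + 0.65 = 1.72 m, so the parallel axis theorem gives I = 0.2535 + (1.8)(1.72)² = 5.5786 kg m^2.
Thin rod: I_cm = (1/12)ML² = (1/12)(4.8)(0.89)² = 0.31684 kg m^2; centre at d = 0.23 + 0.42 + 0.42 + 0.65 + 0.65 + 0.445 = 2.815 m, so the parallel axis theorem gives I = 0.31684 + (4.8)(2.815)² = 38.353 kg m^2.
Total I = 0.066125 + 1.6271 + 5.5786 + 38.353 = 45.625 kg m^2.

45.6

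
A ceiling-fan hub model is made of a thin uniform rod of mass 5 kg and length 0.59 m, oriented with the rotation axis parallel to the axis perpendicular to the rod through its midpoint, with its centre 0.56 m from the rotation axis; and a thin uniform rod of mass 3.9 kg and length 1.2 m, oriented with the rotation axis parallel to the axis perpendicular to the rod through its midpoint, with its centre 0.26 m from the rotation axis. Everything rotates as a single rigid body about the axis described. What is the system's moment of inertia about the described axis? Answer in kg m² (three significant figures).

Thin rod: I_cm = (1/12)ML² = (1/12)(5)(0.59)² = 0.14504 kg m²; centre at d = 0.56 m, so I = I_cm + Md² gives I = 0.14504 + (5)(0.56)² = 1.713 kg m².
Thin rod: I_cm = (1/12)ML² = (1/12)(3.9)(1.2)² = 0.468 kg m²; centre at d = 0.26 m, so I = I_cm + Md² gives I = 0.468 + (3.9)(0.26)² = 0.73164 kg m².
Total I = 1.713 + 0.73164 = 2.4447 kg m².

2.44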